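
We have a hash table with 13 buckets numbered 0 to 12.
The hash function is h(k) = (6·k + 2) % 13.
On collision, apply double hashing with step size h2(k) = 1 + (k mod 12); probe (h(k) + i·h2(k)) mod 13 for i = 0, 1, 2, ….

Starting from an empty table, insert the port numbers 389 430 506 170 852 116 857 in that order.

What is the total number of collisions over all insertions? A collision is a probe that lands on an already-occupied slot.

5

389 hashes to 9; slot 9 is free → place at 9.
430 hashes to 8; slot 8 is free → place at 8.
506 hashes to 9, h2=3; 9 taken → place at 12.
170 hashes to 8, h2=3; 8 taken → place at 11.
852 hashes to 5; slot 5 is free → place at 5.
116 hashes to 9, h2=9; 9,5 taken → place at 1.
857 hashes to 9, h2=6; 9 taken → place at 2.
Table: [_, 116, 857, _, _, 852, _, _, 430, 389, _, 170, 506]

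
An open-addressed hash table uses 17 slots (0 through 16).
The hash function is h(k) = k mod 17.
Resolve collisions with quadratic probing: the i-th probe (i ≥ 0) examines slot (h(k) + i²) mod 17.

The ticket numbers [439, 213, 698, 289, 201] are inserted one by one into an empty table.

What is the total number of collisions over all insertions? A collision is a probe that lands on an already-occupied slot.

1

439: h=14 → slot 14
213: h=9 → slot 9
698: h=1 → slot 1
289: h=0 → slot 0
201: h=14, probe 14,15 → slot 15
Table: [289, 698, _, _, _, _, _, _, _, 213, _, _, _, _, 439, 201, _]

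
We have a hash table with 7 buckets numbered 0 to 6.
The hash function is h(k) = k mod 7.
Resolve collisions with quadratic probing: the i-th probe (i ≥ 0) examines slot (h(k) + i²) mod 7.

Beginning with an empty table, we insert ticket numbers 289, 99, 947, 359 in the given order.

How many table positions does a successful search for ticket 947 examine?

289 hashes to 2; slot 2 is free => place at 2.
99 hashes to 1; slot 1 is free => place at 1.
947 hashes to 2; 2 taken => place at 3.
359 hashes to 2; 2,3 taken => place at 6.
Table: [-, 99, 289, 947, -, -, 359]
Lookup 947: h=2, probe 2,3 → found at 3.

2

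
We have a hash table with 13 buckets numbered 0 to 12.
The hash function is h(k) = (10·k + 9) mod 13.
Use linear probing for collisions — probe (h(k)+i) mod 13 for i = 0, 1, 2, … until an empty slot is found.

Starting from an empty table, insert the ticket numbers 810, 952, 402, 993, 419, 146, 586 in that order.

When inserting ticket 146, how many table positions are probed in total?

3

810 hashes to 10; slot 10 is free -> place at 10.
952 hashes to 0; slot 0 is free -> place at 0.
402 hashes to 12; slot 12 is free -> place at 12.
993 hashes to 7; slot 7 is free -> place at 7.
419 hashes to 0; 0 taken -> place at 1.
146 hashes to 0; 0,1 taken -> place at 2.
586 hashes to 6; slot 6 is free -> place at 6.
Table: [952, 419, 146, _, _, _, 586, 993, _, _, 810, _, 402]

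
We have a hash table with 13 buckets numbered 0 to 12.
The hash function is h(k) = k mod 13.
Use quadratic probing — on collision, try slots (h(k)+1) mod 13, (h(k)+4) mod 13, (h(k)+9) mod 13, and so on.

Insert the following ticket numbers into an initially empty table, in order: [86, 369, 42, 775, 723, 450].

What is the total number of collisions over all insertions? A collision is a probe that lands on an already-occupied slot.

6

86 hashes to 8; slot 8 is free → place at 8.
369 hashes to 5; slot 5 is free → place at 5.
42 hashes to 3; slot 3 is free → place at 3.
775 hashes to 8; 8 taken → place at 9.
723 hashes to 8; 8,9 taken → place at 12.
450 hashes to 8; 8,9,12 taken → place at 4.
Table: [∅, ∅, ∅, 42, 450, 369, ∅, ∅, 86, 775, ∅, ∅, 723]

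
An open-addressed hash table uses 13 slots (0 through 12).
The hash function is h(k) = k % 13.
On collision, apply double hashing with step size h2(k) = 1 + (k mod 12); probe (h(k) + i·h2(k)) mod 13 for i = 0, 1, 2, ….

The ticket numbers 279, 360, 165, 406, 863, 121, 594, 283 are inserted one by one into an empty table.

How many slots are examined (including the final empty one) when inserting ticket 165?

3

279 hashes to 6; slot 6 is free => place at 6.
360 hashes to 9; slot 9 is free => place at 9.
165 hashes to 9, h2=10; 9,6 taken => place at 3.
406 hashes to 3, h2=11; 3 taken => place at 1.
863 hashes to 5; slot 5 is free => place at 5.
121 hashes to 4; slot 4 is free => place at 4.
594 hashes to 9, h2=7; 9,3 taken => place at 10.
283 hashes to 10, h2=8; 10,5 taken => place at 0.
Table: [283, 406, -, 165, 121, 863, 279, -, -, 360, 594, -, -]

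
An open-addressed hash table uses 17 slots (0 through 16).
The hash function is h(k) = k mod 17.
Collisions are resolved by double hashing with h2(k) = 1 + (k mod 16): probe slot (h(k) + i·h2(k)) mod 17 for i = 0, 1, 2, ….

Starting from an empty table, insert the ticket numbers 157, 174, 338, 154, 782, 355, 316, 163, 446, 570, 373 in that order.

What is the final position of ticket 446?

13

157 hashes to 4; slot 4 is free -> place at 4.
174 hashes to 4, h2=15; 4 taken -> place at 2.
338 hashes to 15; slot 15 is free -> place at 15.
154 hashes to 1; slot 1 is free -> place at 1.
782 hashes to 0; slot 0 is free -> place at 0.
355 hashes to 15, h2=4; 15,2 taken -> place at 6.
316 hashes to 10; slot 10 is free -> place at 10.
163 hashes to 10, h2=4; 10 taken -> place at 14.
446 hashes to 4, h2=15; 4,2,0,15 taken -> place at 13.
570 hashes to 9; slot 9 is free -> place at 9.
373 hashes to 16; slot 16 is free -> place at 16.
Table: [782, 154, 174, ., 157, ., 355, ., ., 570, 316, ., ., 446, 163, 338, 373]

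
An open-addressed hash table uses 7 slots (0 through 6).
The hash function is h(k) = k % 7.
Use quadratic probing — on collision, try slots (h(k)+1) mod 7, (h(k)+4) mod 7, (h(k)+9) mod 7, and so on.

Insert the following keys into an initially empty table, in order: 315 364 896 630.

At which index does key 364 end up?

315 hashes to 0; slot 0 is free => place at 0.
364 hashes to 0; 0 taken => place at 1.
896 hashes to 0; 0,1 taken => place at 4.
630 hashes to 0; 0,1,4 taken => place at 2.
Table: [315, 364, 630, ., 896, ., .]

1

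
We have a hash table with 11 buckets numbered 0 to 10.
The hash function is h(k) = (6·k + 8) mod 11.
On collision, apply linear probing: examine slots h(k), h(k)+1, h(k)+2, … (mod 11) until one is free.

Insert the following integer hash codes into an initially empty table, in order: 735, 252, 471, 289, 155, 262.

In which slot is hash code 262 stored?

9

735 hashes to 7; slot 7 is free => place at 7.
252 hashes to 2; slot 2 is free => place at 2.
471 hashes to 7; 7 taken => place at 8.
289 hashes to 4; slot 4 is free => place at 4.
155 hashes to 3; slot 3 is free => place at 3.
262 hashes to 7; 7,8 taken => place at 9.
Table: [_, _, 252, 155, 289, _, _, 735, 471, 262, _]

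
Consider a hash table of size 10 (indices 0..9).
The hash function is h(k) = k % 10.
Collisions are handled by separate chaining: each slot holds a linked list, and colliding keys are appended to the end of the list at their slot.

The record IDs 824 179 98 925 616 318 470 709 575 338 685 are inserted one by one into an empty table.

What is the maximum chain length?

824 → bucket 4
179 → bucket 9
98 → bucket 8
925 → bucket 5
616 → bucket 6
318 → bucket 8 (collision)
470 → bucket 0
709 → bucket 9 (collision)
575 → bucket 5 (collision)
338 → bucket 8 (collision)
685 → bucket 5 (collision)
Final buckets:
0: 470
1: _
2: _
3: _
4: 824
5: 925 -> 575 -> 685
6: 616
7: _
8: 98 -> 318 -> 338
9: 179 -> 709

3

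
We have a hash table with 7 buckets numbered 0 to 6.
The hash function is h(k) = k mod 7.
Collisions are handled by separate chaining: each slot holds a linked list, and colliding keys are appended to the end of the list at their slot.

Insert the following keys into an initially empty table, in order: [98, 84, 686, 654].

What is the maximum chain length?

3

98 → bucket 0
84 → bucket 0 (collision)
686 → bucket 0 (collision)
654 → bucket 3
Final buckets:
0: 98 -> 84 -> 686
1: —
2: —
3: 654
4: —
5: —
6: —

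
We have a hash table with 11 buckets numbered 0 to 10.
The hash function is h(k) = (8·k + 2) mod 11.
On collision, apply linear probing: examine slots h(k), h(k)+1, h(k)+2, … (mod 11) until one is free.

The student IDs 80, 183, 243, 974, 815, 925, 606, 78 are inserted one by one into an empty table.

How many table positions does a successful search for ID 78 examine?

80 hashes to 4; slot 4 is free -> place at 4.
183 hashes to 3; slot 3 is free -> place at 3.
243 hashes to 10; slot 10 is free -> place at 10.
974 hashes to 6; slot 6 is free -> place at 6.
815 hashes to 10; 10 taken -> place at 0.
925 hashes to 10; 10,0 taken -> place at 1.
606 hashes to 10; 10,0,1 taken -> place at 2.
78 hashes to 10; 10,0,1,2,3,4 taken -> place at 5.
Table: [815, 925, 606, 183, 80, 78, 974, ., ., ., 243]
Lookup 78: h=10, probe 10,0,1,2,3,4,5 → found at 5.

7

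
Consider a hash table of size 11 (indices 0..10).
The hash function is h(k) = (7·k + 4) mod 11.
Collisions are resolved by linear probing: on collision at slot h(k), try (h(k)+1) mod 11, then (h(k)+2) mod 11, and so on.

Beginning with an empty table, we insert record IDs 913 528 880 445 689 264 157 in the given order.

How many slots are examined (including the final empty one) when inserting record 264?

913: h=4 → slot 4
528: h=4, probe 4,5 → slot 5
880: h=4, probe 4,5,6 → slot 6
445: h=6, probe 6,7 → slot 7
689: h=9 → slot 9
264: h=4, probe 4,5,6,7,8 → slot 8
157: h=3 → slot 3
Table: [_, _, _, 157, 913, 528, 880, 445, 264, 689, _]

5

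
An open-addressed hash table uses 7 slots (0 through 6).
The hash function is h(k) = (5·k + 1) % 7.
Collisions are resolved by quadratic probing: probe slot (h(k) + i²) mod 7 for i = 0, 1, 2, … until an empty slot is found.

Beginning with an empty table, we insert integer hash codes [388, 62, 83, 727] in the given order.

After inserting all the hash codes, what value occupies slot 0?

727

Insert 388: h=2, slot 2 empty → index 2.
Insert 62: h=3, slot 3 empty → index 3.
Insert 83: h=3, slot 3 occupied → index 4.
Insert 727: h=3, slots 3,4 occupied → index 0.
Table: [727, -, 388, 62, 83, -, -]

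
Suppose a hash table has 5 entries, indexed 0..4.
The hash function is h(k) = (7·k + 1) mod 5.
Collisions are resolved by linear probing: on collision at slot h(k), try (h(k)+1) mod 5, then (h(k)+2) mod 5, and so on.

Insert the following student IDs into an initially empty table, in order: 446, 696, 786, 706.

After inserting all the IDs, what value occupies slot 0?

Insert 446: h=3, slot 3 empty → index 3.
Insert 696: h=3, slot 3 occupied → index 4.
Insert 786: h=3, slots 3,4 occupied → index 0.
Insert 706: h=3, slots 3,4,0 occupied → index 1.
Table: [786, 706, —, 446, 696]

786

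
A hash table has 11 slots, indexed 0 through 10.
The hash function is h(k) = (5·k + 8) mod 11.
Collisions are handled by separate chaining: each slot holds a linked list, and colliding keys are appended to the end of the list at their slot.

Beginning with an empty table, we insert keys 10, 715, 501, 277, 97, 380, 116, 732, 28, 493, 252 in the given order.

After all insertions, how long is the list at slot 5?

5

10 → bucket 3
715 → bucket 8
501 → bucket 5
277 → bucket 7
97 → bucket 9
380 → bucket 5 (collision)
116 → bucket 5 (collision)
732 → bucket 5 (collision)
28 → bucket 5 (collision)
493 → bucket 9 (collision)
252 → bucket 3 (collision)
Final buckets:
0: _
1: _
2: _
3: 10 -> 252
4: _
5: 501 -> 380 -> 116 -> 732 -> 28
6: _
7: 277
8: 715
9: 97 -> 493
10: _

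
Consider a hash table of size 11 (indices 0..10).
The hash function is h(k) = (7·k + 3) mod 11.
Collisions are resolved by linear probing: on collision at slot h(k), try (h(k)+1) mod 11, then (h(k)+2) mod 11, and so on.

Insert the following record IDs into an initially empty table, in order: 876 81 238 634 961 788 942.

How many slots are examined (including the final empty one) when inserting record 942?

7

Insert 876: h=8, slot 8 empty -> index 8.
Insert 81: h=9, slot 9 empty -> index 9.
Insert 238: h=8, slots 8,9 occupied -> index 10.
Insert 634: h=8, slots 8,9,10 occupied -> index 0.
Insert 961: h=9, slots 9,10,0 occupied -> index 1.
Insert 788: h=8, slots 8,9,10,0,1 occupied -> index 2.
Insert 942: h=8, slots 8,9,10,0,1,2 occupied -> index 3.
Table: [634, 961, 788, 942, ., ., ., ., 876, 81, 238]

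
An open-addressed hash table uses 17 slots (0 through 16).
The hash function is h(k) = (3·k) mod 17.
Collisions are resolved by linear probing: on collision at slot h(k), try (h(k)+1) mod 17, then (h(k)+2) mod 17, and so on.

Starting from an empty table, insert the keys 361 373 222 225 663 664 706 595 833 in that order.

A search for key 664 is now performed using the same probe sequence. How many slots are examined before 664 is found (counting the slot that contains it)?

361: h=12 => slot 12
373: h=14 => slot 14
222: h=3 => slot 3
225: h=12, probe 12,13 => slot 13
663: h=0 => slot 0
664: h=3, probe 3,4 => slot 4
706: h=10 => slot 10
595: h=0, probe 0,1 => slot 1
833: h=0, probe 0,1,2 => slot 2
Table: [663, 595, 833, 222, 664, ., ., ., ., ., 706, ., 361, 225, 373, ., .]
Lookup 664: h=3, probe 3,4 → found at 4.

2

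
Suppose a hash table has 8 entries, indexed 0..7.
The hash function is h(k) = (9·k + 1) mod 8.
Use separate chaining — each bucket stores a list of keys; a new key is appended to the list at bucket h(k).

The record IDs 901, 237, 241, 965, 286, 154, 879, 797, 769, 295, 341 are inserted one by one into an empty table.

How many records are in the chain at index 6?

5

901 → bucket 6
237 → bucket 6 (collision)
241 → bucket 2
965 → bucket 6 (collision)
286 → bucket 7
154 → bucket 3
879 → bucket 0
797 → bucket 6 (collision)
769 → bucket 2 (collision)
295 → bucket 0 (collision)
341 → bucket 6 (collision)
Final buckets:
0: 879 -> 295
1: -
2: 241 -> 769
3: 154
4: -
5: -
6: 901 -> 237 -> 965 -> 797 -> 341
7: 286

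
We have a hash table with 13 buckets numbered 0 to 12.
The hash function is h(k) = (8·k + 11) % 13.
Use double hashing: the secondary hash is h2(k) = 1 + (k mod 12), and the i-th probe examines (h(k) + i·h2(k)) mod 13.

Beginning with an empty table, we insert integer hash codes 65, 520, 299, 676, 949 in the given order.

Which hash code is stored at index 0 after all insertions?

949

65 hashes to 11; slot 11 is free → place at 11.
520 hashes to 11, h2=5; 11 taken → place at 3.
299 hashes to 11, h2=12; 11 taken → place at 10.
676 hashes to 11, h2=5; 11,3 taken → place at 8.
949 hashes to 11, h2=2; 11 taken → place at 0.
Table: [949, _, _, 520, _, _, _, _, 676, _, 299, 65, _]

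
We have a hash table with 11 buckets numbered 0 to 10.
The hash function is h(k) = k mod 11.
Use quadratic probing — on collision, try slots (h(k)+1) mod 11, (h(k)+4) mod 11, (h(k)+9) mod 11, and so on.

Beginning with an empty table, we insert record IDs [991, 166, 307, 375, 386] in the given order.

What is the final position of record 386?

991 hashes to 1; slot 1 is free → place at 1.
166 hashes to 1; 1 taken → place at 2.
307 hashes to 10; slot 10 is free → place at 10.
375 hashes to 1; 1,2 taken → place at 5.
386 hashes to 1; 1,2,5,10 taken → place at 6.
Table: [—, 991, 166, —, —, 375, 386, —, —, —, 307]

6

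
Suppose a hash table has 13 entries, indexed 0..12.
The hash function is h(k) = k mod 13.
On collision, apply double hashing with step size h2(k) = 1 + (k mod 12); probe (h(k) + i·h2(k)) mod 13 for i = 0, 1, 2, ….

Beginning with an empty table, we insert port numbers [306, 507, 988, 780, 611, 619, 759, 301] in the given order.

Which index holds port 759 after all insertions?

Insert 306: h=7, slot 7 empty -> index 7.
Insert 507: h=0, slot 0 empty -> index 0.
Insert 988: h=0, h2=5, slot 0 occupied -> index 5.
Insert 780: h=0, h2=1, slot 0 occupied -> index 1.
Insert 611: h=0, h2=12, slot 0 occupied -> index 12.
Insert 619: h=8, slot 8 empty -> index 8.
Insert 759: h=5, h2=4, slot 5 occupied -> index 9.
Insert 301: h=2, slot 2 empty -> index 2.
Table: [507, 780, 301, -, -, 988, -, 306, 619, 759, -, -, 611]

9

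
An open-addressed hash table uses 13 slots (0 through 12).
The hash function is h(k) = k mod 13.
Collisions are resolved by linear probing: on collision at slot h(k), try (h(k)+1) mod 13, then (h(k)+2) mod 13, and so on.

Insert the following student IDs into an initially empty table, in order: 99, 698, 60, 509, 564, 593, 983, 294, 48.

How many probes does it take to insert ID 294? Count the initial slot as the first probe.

99: h=8 => slot 8
698: h=9 => slot 9
60: h=8, probe 8,9,10 => slot 10
509: h=2 => slot 2
564: h=5 => slot 5
593: h=8, probe 8,9,10,11 => slot 11
983: h=8, probe 8,9,10,11,12 => slot 12
294: h=8, probe 8,9,10,11,12,0 => slot 0
48: h=9, probe 9,10,11,12,0,1 => slot 1
Table: [294, 48, 509, -, -, 564, -, -, 99, 698, 60, 593, 983]

6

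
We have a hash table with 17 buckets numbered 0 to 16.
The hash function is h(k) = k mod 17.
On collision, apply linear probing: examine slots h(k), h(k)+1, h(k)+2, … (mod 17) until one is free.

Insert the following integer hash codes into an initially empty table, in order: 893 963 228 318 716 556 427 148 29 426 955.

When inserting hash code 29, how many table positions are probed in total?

893: h=9 => slot 9
963: h=11 => slot 11
228: h=7 => slot 7
318: h=12 => slot 12
716: h=2 => slot 2
556: h=12, probe 12,13 => slot 13
427: h=2, probe 2,3 => slot 3
148: h=12, probe 12,13,14 => slot 14
29: h=12, probe 12,13,14,15 => slot 15
426: h=1 => slot 1
955: h=3, probe 3,4 => slot 4
Table: [—, 426, 716, 427, 955, —, —, 228, —, 893, —, 963, 318, 556, 148, 29, —]

4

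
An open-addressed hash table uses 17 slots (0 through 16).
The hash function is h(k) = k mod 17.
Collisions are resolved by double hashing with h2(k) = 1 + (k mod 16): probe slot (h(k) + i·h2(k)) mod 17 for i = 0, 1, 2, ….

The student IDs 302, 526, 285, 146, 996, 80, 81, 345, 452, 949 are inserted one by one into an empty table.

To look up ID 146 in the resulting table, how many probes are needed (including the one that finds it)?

4

Insert 302: h=13, slot 13 empty → index 13.
Insert 526: h=16, slot 16 empty → index 16.
Insert 285: h=13, h2=14, slot 13 occupied → index 10.
Insert 146: h=10, h2=3, slots 10,13,16 occupied → index 2.
Insert 996: h=10, h2=5, slot 10 occupied → index 15.
Insert 80: h=12, slot 12 empty → index 12.
Insert 81: h=13, h2=2, slots 13,15 occupied → index 0.
Insert 345: h=5, slot 5 empty → index 5.
Insert 452: h=10, h2=5, slots 10,15 occupied → index 3.
Insert 949: h=14, slot 14 empty → index 14.
Table: [81, ., 146, 452, ., 345, ., ., ., ., 285, ., 80, 302, 949, 996, 526]
Lookup 146: h=10, h2=3, probe 10,13,16,2 → found at 2.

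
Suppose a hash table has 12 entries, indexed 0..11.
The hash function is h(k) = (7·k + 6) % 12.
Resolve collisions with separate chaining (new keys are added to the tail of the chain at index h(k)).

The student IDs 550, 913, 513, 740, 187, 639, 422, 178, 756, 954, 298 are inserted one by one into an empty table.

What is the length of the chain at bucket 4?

Insert 550: h=4, bucket 4 empty → new chain.
Insert 913: h=1, bucket 1 empty → new chain.
Insert 513: h=9, bucket 9 empty → new chain.
Insert 740: h=2, bucket 2 empty → new chain.
Insert 187: h=7, bucket 7 empty → new chain.
Insert 639: h=3, bucket 3 empty → new chain.
Insert 422: h=8, bucket 8 empty → new chain.
Insert 178: h=4, bucket 4 nonempty → append to chain.
Insert 756: h=6, bucket 6 empty → new chain.
Insert 954: h=0, bucket 0 empty → new chain.
Insert 298: h=4, bucket 4 nonempty → append to chain.
Final buckets:
0: 954
1: 913
2: 740
3: 639
4: 550 -> 178 -> 298
5: .
6: 756
7: 187
8: 422
9: 513
10: .
11: .

3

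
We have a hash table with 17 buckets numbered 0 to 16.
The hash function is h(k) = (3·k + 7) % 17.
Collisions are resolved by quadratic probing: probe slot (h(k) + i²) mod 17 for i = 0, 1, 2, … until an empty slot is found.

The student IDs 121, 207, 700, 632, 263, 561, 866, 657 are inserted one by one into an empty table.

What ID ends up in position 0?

121 hashes to 13; slot 13 is free → place at 13.
207 hashes to 16; slot 16 is free → place at 16.
700 hashes to 16; 16 taken → place at 0.
632 hashes to 16; 16,0 taken → place at 3.
263 hashes to 14; slot 14 is free → place at 14.
561 hashes to 7; slot 7 is free → place at 7.
866 hashes to 4; slot 4 is free → place at 4.
657 hashes to 6; slot 6 is free → place at 6.
Table: [700, _, _, 632, 866, _, 657, 561, _, _, _, _, _, 121, 263, _, 207]

700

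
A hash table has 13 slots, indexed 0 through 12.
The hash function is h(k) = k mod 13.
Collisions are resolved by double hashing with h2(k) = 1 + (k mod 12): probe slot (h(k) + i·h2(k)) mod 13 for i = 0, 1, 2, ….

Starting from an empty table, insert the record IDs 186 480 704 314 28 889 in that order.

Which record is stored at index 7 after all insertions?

186 hashes to 4; slot 4 is free => place at 4.
480 hashes to 12; slot 12 is free => place at 12.
704 hashes to 2; slot 2 is free => place at 2.
314 hashes to 2, h2=3; 2 taken => place at 5.
28 hashes to 2, h2=5; 2 taken => place at 7.
889 hashes to 5, h2=2; 5,7 taken => place at 9.
Table: [∅, ∅, 704, ∅, 186, 314, ∅, 28, ∅, 889, ∅, ∅, 480]

28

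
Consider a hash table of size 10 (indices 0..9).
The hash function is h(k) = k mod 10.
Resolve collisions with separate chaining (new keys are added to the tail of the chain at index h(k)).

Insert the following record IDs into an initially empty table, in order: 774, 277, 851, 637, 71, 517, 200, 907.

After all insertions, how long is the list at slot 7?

4

774 -> bucket 4
277 -> bucket 7
851 -> bucket 1
637 -> bucket 7 (collision)
71 -> bucket 1 (collision)
517 -> bucket 7 (collision)
200 -> bucket 0
907 -> bucket 7 (collision)
Final buckets:
0: 200
1: 851 -> 71
2: -
3: -
4: 774
5: -
6: -
7: 277 -> 637 -> 517 -> 907
8: -
9: -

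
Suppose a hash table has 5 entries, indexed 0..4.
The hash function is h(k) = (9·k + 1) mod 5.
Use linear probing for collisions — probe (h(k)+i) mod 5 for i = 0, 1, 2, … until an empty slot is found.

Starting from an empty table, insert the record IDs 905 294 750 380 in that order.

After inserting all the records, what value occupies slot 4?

380

Insert 905: h=1, slot 1 empty => index 1.
Insert 294: h=2, slot 2 empty => index 2.
Insert 750: h=1, slots 1,2 occupied => index 3.
Insert 380: h=1, slots 1,2,3 occupied => index 4.
Table: [-, 905, 294, 750, 380]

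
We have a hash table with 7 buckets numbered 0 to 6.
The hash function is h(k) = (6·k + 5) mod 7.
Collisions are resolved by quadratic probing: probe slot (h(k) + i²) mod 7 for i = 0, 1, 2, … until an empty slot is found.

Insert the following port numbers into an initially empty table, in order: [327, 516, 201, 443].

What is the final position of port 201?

327: h=0 -> slot 0
516: h=0, probe 0,1 -> slot 1
201: h=0, probe 0,1,4 -> slot 4
443: h=3 -> slot 3
Table: [327, 516, —, 443, 201, —, —]

4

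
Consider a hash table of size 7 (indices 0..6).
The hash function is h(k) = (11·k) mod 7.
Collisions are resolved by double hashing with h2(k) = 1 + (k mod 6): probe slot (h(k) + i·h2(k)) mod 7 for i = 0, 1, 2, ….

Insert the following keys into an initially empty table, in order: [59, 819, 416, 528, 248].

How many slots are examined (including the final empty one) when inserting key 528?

59: h=5 -> slot 5
819: h=0 -> slot 0
416: h=5, h2=3, probe 5,1 -> slot 1
528: h=5, h2=1, probe 5,6 -> slot 6
248: h=5, h2=3, probe 5,1,4 -> slot 4
Table: [819, 416, ., ., 248, 59, 528]

2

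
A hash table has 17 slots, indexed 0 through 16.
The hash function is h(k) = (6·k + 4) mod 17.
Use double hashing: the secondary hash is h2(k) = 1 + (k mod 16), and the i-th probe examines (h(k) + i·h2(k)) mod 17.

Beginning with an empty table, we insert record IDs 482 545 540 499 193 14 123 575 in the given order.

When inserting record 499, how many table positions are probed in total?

Insert 482: h=6, slot 6 empty -> index 6.
Insert 545: h=10, slot 10 empty -> index 10.
Insert 540: h=14, slot 14 empty -> index 14.
Insert 499: h=6, h2=4, slots 6,10,14 occupied -> index 1.
Insert 193: h=6, h2=2, slot 6 occupied -> index 8.
Insert 14: h=3, slot 3 empty -> index 3.
Insert 123: h=11, slot 11 empty -> index 11.
Insert 575: h=3, h2=16, slot 3 occupied -> index 2.
Table: [., 499, 575, 14, ., ., 482, ., 193, ., 545, 123, ., ., 540, ., .]

4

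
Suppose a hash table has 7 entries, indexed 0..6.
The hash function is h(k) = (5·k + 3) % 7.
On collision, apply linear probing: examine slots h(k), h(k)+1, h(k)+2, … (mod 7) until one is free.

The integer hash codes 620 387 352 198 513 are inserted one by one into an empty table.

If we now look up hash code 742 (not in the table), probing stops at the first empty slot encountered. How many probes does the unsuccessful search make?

Insert 620: h=2, slot 2 empty → index 2.
Insert 387: h=6, slot 6 empty → index 6.
Insert 352: h=6, slot 6 occupied → index 0.
Insert 198: h=6, slots 6,0 occupied → index 1.
Insert 513: h=6, slots 6,0,1,2 occupied → index 3.
Table: [352, 198, 620, 513, _, _, 387]
Lookup 742: h=3, probe 3,4 → slot 4 empty, not found.

2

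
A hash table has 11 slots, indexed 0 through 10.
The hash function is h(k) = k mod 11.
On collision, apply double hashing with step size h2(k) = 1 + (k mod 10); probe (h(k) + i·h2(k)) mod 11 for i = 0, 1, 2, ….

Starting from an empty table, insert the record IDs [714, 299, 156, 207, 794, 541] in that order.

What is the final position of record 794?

714: h=10 → slot 10
299: h=2 → slot 2
156: h=2, h2=7, probe 2,9 → slot 9
207: h=9, h2=8, probe 9,6 → slot 6
794: h=2, h2=5, probe 2,7 → slot 7
541: h=2, h2=2, probe 2,4 → slot 4
Table: [-, -, 299, -, 541, -, 207, 794, -, 156, 714]

7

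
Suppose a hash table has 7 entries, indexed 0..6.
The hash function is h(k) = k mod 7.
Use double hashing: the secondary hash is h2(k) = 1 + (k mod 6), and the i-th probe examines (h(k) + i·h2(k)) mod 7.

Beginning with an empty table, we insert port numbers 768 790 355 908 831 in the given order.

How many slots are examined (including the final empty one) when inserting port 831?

Insert 768: h=5, slot 5 empty => index 5.
Insert 790: h=6, slot 6 empty => index 6.
Insert 355: h=5, h2=2, slot 5 occupied => index 0.
Insert 908: h=5, h2=3, slot 5 occupied => index 1.
Insert 831: h=5, h2=4, slot 5 occupied => index 2.
Table: [355, 908, 831, ., ., 768, 790]

2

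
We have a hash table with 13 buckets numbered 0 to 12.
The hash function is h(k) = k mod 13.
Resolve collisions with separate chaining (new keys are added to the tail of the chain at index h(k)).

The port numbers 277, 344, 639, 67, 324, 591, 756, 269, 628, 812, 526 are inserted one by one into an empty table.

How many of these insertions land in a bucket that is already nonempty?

277 -> bucket 4
344 -> bucket 6
639 -> bucket 2
67 -> bucket 2 (collision)
324 -> bucket 12
591 -> bucket 6 (collision)
756 -> bucket 2 (collision)
269 -> bucket 9
628 -> bucket 4 (collision)
812 -> bucket 6 (collision)
526 -> bucket 6 (collision)
Final buckets:
0: -
1: -
2: 639 -> 67 -> 756
3: -
4: 277 -> 628
5: -
6: 344 -> 591 -> 812 -> 526
7: -
8: -
9: 269
10: -
11: -
12: 324

6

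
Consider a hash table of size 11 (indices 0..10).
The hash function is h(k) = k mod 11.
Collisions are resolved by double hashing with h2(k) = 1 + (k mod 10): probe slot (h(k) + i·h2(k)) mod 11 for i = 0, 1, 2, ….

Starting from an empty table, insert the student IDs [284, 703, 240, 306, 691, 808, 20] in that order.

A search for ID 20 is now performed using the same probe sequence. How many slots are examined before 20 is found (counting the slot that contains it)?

284: h=9 => slot 9
703: h=10 => slot 10
240: h=9, h2=1, probe 9,10,0 => slot 0
306: h=9, h2=7, probe 9,5 => slot 5
691: h=9, h2=2, probe 9,0,2 => slot 2
808: h=5, h2=9, probe 5,3 => slot 3
20: h=9, h2=1, probe 9,10,0,1 => slot 1
Table: [240, 20, 691, 808, —, 306, —, —, —, 284, 703]
Lookup 20: h=9, h2=1, probe 9,10,0,1 → found at 1.

4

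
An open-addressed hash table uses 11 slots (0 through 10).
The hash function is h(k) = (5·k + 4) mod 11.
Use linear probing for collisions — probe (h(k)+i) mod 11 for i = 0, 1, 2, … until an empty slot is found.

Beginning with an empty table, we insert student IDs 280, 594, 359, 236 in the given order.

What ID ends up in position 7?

Insert 280: h=7, slot 7 empty → index 7.
Insert 594: h=4, slot 4 empty → index 4.
Insert 359: h=6, slot 6 empty → index 6.
Insert 236: h=7, slot 7 occupied → index 8.
Table: [∅, ∅, ∅, ∅, 594, ∅, 359, 280, 236, ∅, ∅]

280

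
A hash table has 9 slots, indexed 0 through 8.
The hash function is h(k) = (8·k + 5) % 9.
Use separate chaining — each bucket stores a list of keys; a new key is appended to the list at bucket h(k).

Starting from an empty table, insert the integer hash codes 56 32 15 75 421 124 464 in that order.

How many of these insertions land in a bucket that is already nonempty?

56 → bucket 3
32 → bucket 0
15 → bucket 8
75 → bucket 2
421 → bucket 7
124 → bucket 7 (collision)
464 → bucket 0 (collision)
Final buckets:
0: 32 -> 464
1: .
2: 75
3: 56
4: .
5: .
6: .
7: 421 -> 124
8: 15

2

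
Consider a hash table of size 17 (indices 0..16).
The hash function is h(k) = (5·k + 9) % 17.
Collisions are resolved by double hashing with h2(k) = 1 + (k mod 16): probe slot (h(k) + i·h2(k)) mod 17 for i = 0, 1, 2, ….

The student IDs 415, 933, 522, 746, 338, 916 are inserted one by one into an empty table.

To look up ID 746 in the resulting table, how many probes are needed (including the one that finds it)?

415 hashes to 10; slot 10 is free => place at 10.
933 hashes to 16; slot 16 is free => place at 16.
522 hashes to 1; slot 1 is free => place at 1.
746 hashes to 16, h2=11; 16,10 taken => place at 4.
338 hashes to 16, h2=3; 16 taken => place at 2.
916 hashes to 16, h2=5; 16,4 taken => place at 9.
Table: [—, 522, 338, —, 746, —, —, —, —, 916, 415, —, —, —, —, —, 933]
Lookup 746: h=16, h2=11, probe 16,10,4 → found at 4.

3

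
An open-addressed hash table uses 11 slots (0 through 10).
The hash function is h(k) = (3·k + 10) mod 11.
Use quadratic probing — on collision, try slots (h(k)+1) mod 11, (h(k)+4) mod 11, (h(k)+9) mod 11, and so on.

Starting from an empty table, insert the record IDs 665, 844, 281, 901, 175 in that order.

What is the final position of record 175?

665: h=3 -> slot 3
844: h=1 -> slot 1
281: h=6 -> slot 6
901: h=7 -> slot 7
175: h=7, probe 7,8 -> slot 8
Table: [∅, 844, ∅, 665, ∅, ∅, 281, 901, 175, ∅, ∅]

8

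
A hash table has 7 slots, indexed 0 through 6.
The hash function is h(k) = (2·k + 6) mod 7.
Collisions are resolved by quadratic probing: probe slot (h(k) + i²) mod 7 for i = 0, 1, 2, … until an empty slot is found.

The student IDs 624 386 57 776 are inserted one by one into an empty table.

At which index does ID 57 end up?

624 hashes to 1; slot 1 is free → place at 1.
386 hashes to 1; 1 taken → place at 2.
57 hashes to 1; 1,2 taken → place at 5.
776 hashes to 4; slot 4 is free → place at 4.
Table: [., 624, 386, ., 776, 57, .]

5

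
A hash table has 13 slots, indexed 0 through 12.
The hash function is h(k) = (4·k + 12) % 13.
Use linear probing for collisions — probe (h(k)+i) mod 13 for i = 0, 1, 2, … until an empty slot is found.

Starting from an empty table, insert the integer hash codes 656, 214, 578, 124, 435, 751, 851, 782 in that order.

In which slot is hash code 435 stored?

656: h=10 -> slot 10
214: h=10, probe 10,11 -> slot 11
578: h=10, probe 10,11,12 -> slot 12
124: h=1 -> slot 1
435: h=10, probe 10,11,12,0 -> slot 0
751: h=0, probe 0,1,2 -> slot 2
851: h=10, probe 10,11,12,0,1,2,3 -> slot 3
782: h=7 -> slot 7
Table: [435, 124, 751, 851, ., ., ., 782, ., ., 656, 214, 578]

0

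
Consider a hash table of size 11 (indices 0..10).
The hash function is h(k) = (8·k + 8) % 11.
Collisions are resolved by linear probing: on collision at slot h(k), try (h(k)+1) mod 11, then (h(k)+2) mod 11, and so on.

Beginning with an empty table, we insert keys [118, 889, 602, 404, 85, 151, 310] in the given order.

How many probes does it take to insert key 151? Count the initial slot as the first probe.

Insert 118: h=6, slot 6 empty → index 6.
Insert 889: h=3, slot 3 empty → index 3.
Insert 602: h=6, slot 6 occupied → index 7.
Insert 404: h=6, slots 6,7 occupied → index 8.
Insert 85: h=6, slots 6,7,8 occupied → index 9.
Insert 151: h=6, slots 6,7,8,9 occupied → index 10.
Insert 310: h=2, slot 2 empty → index 2.
Table: [∅, ∅, 310, 889, ∅, ∅, 118, 602, 404, 85, 151]

5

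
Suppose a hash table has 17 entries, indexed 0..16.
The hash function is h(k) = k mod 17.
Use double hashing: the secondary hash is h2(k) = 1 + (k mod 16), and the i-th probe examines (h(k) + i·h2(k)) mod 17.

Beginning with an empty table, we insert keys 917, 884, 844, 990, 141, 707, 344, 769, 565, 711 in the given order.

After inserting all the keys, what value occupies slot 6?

769

917 hashes to 16; slot 16 is free => place at 16.
884 hashes to 0; slot 0 is free => place at 0.
844 hashes to 11; slot 11 is free => place at 11.
990 hashes to 4; slot 4 is free => place at 4.
141 hashes to 5; slot 5 is free => place at 5.
707 hashes to 10; slot 10 is free => place at 10.
344 hashes to 4, h2=9; 4 taken => place at 13.
769 hashes to 4, h2=2; 4 taken => place at 6.
565 hashes to 4, h2=6; 4,10,16,5,11,0,6 taken => place at 12.
711 hashes to 14; slot 14 is free => place at 14.
Table: [884, _, _, _, 990, 141, 769, _, _, _, 707, 844, 565, 344, 711, _, 917]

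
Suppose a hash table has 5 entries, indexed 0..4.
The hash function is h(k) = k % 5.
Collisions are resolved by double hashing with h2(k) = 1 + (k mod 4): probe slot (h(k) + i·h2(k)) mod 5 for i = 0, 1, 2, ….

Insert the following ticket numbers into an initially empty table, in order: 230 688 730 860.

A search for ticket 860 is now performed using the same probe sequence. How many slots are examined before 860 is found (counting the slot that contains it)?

3

Insert 230: h=0, slot 0 empty -> index 0.
Insert 688: h=3, slot 3 empty -> index 3.
Insert 730: h=0, h2=3, slots 0,3 occupied -> index 1.
Insert 860: h=0, h2=1, slots 0,1 occupied -> index 2.
Table: [230, 730, 860, 688, _]
Lookup 860: h=0, h2=1, probe 0,1,2 → found at 2.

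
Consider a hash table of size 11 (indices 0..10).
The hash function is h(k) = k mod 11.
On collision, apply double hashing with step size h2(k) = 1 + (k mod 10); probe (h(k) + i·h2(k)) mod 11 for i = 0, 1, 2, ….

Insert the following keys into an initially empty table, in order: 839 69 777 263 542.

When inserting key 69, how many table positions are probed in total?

2

839 hashes to 3; slot 3 is free -> place at 3.
69 hashes to 3, h2=10; 3 taken -> place at 2.
777 hashes to 7; slot 7 is free -> place at 7.
263 hashes to 10; slot 10 is free -> place at 10.
542 hashes to 3, h2=3; 3 taken -> place at 6.
Table: [—, —, 69, 839, —, —, 542, 777, —, —, 263]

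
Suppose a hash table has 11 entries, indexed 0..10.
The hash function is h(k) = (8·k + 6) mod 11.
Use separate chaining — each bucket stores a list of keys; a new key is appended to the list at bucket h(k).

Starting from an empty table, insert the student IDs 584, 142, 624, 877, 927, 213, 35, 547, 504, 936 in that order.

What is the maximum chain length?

584 → bucket 3
142 → bucket 9
624 → bucket 4
877 → bucket 4 (collision)
927 → bucket 8
213 → bucket 5
35 → bucket 0
547 → bucket 4 (collision)
504 → bucket 1
936 → bucket 3 (collision)
Final buckets:
0: 35
1: 504
2: .
3: 584 -> 936
4: 624 -> 877 -> 547
5: 213
6: .
7: .
8: 927
9: 142
10: .

3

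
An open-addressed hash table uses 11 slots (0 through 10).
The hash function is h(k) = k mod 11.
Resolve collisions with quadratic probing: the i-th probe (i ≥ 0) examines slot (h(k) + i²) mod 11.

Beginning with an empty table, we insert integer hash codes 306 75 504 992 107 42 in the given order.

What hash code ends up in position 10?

Insert 306: h=9, slot 9 empty → index 9.
Insert 75: h=9, slot 9 occupied → index 10.
Insert 504: h=9, slots 9,10 occupied → index 2.
Insert 992: h=2, slot 2 occupied → index 3.
Insert 107: h=8, slot 8 empty → index 8.
Insert 42: h=9, slots 9,10,2 occupied → index 7.
Table: [., ., 504, 992, ., ., ., 42, 107, 306, 75]

75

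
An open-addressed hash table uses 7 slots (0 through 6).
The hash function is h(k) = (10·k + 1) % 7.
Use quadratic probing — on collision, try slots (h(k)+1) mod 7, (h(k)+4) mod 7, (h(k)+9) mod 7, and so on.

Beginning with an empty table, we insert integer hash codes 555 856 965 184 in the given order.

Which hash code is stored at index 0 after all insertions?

Insert 555: h=0, slot 0 empty → index 0.
Insert 856: h=0, slot 0 occupied → index 1.
Insert 965: h=5, slot 5 empty → index 5.
Insert 184: h=0, slots 0,1 occupied → index 4.
Table: [555, 856, ∅, ∅, 184, 965, ∅]

555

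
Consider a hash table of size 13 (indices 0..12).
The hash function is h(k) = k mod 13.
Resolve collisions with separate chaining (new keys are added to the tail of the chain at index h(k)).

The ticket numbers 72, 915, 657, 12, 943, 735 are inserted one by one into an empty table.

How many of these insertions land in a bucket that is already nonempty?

Insert 72: h=7, bucket 7 empty → new chain.
Insert 915: h=5, bucket 5 empty → new chain.
Insert 657: h=7, bucket 7 nonempty → append to chain.
Insert 12: h=12, bucket 12 empty → new chain.
Insert 943: h=7, bucket 7 nonempty → append to chain.
Insert 735: h=7, bucket 7 nonempty → append to chain.
Final buckets:
0: —
1: —
2: —
3: —
4: —
5: 915
6: —
7: 72 -> 657 -> 943 -> 735
8: —
9: —
10: —
11: —
12: 12

3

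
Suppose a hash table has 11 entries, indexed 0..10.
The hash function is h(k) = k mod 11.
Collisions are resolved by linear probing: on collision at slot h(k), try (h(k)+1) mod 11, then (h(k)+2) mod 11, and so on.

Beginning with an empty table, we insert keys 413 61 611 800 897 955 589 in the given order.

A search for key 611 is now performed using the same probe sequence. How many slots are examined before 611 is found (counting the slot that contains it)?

Insert 413: h=6, slot 6 empty -> index 6.
Insert 61: h=6, slot 6 occupied -> index 7.
Insert 611: h=6, slots 6,7 occupied -> index 8.
Insert 800: h=8, slot 8 occupied -> index 9.
Insert 897: h=6, slots 6,7,8,9 occupied -> index 10.
Insert 955: h=9, slots 9,10 occupied -> index 0.
Insert 589: h=6, slots 6,7,8,9,10,0 occupied -> index 1.
Table: [955, 589, —, —, —, —, 413, 61, 611, 800, 897]
Lookup 611: h=6, probe 6,7,8 → found at 8.

3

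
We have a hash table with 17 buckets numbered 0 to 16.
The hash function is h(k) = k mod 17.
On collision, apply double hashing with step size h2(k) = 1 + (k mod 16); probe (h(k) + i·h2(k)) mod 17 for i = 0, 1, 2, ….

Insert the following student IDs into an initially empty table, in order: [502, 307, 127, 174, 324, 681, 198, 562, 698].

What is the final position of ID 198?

502 hashes to 9; slot 9 is free -> place at 9.
307 hashes to 1; slot 1 is free -> place at 1.
127 hashes to 8; slot 8 is free -> place at 8.
174 hashes to 4; slot 4 is free -> place at 4.
324 hashes to 1, h2=5; 1 taken -> place at 6.
681 hashes to 1, h2=10; 1 taken -> place at 11.
198 hashes to 11, h2=7; 11,1,8 taken -> place at 15.
562 hashes to 1, h2=3; 1,4 taken -> place at 7.
698 hashes to 1, h2=11; 1 taken -> place at 12.
Table: [—, 307, —, —, 174, —, 324, 562, 127, 502, —, 681, 698, —, —, 198, —]

15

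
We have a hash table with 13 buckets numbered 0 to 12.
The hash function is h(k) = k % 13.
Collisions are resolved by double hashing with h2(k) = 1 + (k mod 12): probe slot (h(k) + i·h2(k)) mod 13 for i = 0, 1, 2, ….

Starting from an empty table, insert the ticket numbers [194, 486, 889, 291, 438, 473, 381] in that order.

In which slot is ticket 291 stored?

9

194: h=12 → slot 12
486: h=5 → slot 5
889: h=5, h2=2, probe 5,7 → slot 7
291: h=5, h2=4, probe 5,9 → slot 9
438: h=9, h2=7, probe 9,3 → slot 3
473: h=5, h2=6, probe 5,11 → slot 11
381: h=4 → slot 4
Table: [-, -, -, 438, 381, 486, -, 889, -, 291, -, 473, 194]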